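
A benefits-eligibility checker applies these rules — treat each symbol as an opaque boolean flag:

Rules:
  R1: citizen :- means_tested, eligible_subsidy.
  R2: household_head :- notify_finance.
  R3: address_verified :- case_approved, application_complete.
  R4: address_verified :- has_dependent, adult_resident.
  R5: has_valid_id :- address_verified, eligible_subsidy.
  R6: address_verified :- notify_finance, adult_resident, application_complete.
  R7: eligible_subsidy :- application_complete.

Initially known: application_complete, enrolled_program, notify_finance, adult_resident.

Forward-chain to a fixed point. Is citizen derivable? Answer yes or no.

[1] R2 [household_head :- notify_finance.]; R6 [address_verified :- notify_finance, adult_resident, application_complete.]; R7 [eligible_subsidy :- application_complete.]. ⇒ new: household_head, address_verified, eligible_subsidy.
[2] R5 [has_valid_id :- address_verified, eligible_subsidy.]. ⇒ new: has_valid_id.
Fixed point reached. citizen is concluded only by R1; R1 needs means_tested (never derived).

no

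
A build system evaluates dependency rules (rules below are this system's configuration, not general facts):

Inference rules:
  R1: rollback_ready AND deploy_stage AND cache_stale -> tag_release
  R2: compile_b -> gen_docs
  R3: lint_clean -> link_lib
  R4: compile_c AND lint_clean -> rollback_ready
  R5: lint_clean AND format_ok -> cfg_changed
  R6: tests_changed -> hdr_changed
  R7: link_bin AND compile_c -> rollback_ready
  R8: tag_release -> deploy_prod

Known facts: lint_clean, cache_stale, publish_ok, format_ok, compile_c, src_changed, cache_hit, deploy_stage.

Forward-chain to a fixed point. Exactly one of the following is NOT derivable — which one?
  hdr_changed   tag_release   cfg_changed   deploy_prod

hdr_changed

Round 1: R3 [lint_clean -> link_lib]; R4 [compile_c AND lint_clean -> rollback_ready]; R5 [lint_clean AND format_ok -> cfg_changed]. Adds link_lib, rollback_ready, cfg_changed.
Round 2: R1 [rollback_ready AND deploy_stage AND cache_stale -> tag_release]. Adds tag_release.
Round 3: R8 [tag_release -> deploy_prod]. Adds deploy_prod.
Derived: tag_release (round 2), cfg_changed (round 1), deploy_prod (round 3). hdr_changed never appears in any round.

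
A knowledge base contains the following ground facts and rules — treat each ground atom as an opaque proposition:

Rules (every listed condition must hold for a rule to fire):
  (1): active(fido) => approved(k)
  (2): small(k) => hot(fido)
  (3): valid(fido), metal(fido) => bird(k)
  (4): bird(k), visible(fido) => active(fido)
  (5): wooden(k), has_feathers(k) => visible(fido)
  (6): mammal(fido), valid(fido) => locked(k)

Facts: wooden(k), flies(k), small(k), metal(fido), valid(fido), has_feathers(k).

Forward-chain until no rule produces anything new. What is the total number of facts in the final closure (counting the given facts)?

11

Round 1: (2) [small(k) => hot(fido)]; (3) [valid(fido), metal(fido) => bird(k)]; (5) [wooden(k), has_feathers(k) => visible(fido)]. Adds hot(fido), bird(k), visible(fido).
Round 2: (4) [bird(k), visible(fido) => active(fido)]. Adds active(fido).
Round 3: (1) [active(fido) => approved(k)]. Adds approved(k).
Closure: {active(fido), approved(k), bird(k), flies(k), has_feathers(k), hot(fido), metal(fido), small(k), valid(fido), visible(fido), wooden(k)} — 11 facts.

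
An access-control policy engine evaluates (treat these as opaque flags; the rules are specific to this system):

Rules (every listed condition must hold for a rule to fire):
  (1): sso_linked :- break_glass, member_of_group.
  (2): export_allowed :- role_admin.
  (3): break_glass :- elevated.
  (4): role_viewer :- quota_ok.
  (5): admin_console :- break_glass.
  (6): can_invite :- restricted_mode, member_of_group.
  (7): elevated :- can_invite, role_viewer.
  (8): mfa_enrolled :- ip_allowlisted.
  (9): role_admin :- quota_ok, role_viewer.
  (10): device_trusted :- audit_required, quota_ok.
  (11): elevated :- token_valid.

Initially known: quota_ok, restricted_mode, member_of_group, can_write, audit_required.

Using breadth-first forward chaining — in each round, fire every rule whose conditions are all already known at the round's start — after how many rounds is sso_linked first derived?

Round 1: (4) [role_viewer :- quota_ok.]; (6) [can_invite :- restricted_mode, member_of_group.]; (10) [device_trusted :- audit_required, quota_ok.]. Adds role_viewer, can_invite, device_trusted.
Round 2: (7) [elevated :- can_invite, role_viewer.]; (9) [role_admin :- quota_ok, role_viewer.]. Adds elevated, role_admin.
Round 3: (2) [export_allowed :- role_admin.]; (3) [break_glass :- elevated.]. Adds export_allowed, break_glass.
Round 4: (1) [sso_linked :- break_glass, member_of_group.]; (5) [admin_console :- break_glass.]. Adds sso_linked, admin_console.
sso_linked first appears in round 4.

4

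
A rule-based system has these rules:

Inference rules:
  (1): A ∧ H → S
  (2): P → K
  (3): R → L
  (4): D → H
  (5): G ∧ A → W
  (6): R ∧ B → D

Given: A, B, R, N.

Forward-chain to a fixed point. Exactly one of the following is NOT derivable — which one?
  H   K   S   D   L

Round 1 — (3), (6), derive L, D.
Round 2 — (4), derive H.
Round 3 — (1), derive S.
Derived: D (round 1), L (round 1), S (round 3), H (round 2). K never appears in any round.

K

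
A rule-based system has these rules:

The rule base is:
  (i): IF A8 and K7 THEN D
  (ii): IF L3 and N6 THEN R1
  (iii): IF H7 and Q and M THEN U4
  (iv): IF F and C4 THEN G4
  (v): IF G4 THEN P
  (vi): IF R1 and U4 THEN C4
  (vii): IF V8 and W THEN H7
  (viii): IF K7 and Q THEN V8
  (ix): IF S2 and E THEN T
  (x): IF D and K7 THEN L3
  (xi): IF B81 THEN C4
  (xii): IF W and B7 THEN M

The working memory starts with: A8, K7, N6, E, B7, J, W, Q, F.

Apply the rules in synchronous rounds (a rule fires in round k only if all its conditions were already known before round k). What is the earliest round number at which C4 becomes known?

4

Round 1 — (i), (viii), (xii), derive D, V8, M.
Round 2 — (vii), (x), derive H7, L3.
Round 3 — (ii), (iii), derive R1, U4.
Round 4 — (vi), derive C4.
C4 first appears in round 4.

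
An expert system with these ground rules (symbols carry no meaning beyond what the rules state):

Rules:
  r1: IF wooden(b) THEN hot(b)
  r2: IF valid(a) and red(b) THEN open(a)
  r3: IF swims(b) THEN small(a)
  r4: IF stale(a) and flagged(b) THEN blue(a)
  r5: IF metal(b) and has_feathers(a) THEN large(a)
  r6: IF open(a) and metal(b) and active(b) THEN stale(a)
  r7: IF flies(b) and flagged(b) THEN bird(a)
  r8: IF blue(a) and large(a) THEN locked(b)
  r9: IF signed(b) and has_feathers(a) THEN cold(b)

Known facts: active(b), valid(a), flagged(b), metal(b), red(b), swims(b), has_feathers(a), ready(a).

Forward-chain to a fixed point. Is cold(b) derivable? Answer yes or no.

Round 1: r2 [IF valid(a) and red(b) THEN open(a)]; r3 [IF swims(b) THEN small(a)]; r5 [IF metal(b) and has_feathers(a) THEN large(a)]. New: open(a), small(a), large(a).
Round 2: r6 [IF open(a) and metal(b) and active(b) THEN stale(a)]. New: stale(a).
Round 3: r4 [IF stale(a) and flagged(b) THEN blue(a)]. New: blue(a).
Round 4: r8 [IF blue(a) and large(a) THEN locked(b)]. New: locked(b).
Fixed point reached. cold(b) is concluded only by r9; r9 needs signed(b) (never derived).

no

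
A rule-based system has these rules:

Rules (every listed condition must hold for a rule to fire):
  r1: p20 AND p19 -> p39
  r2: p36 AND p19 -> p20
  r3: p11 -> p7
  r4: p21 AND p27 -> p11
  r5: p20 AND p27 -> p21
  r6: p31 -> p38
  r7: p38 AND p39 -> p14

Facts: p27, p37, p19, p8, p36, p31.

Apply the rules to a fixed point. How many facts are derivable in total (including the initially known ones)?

13

Round 1 fires r2, r6, giving p20, p38.
Round 2 fires r1, r5, giving p39, p21.
Round 3 fires r4, r7, giving p11, p14.
Round 4 fires r3, giving p7.
Closure: {p11, p14, p19, p20, p21, p27, p31, p36, p37, p38, p39, p7, p8} — 13 facts.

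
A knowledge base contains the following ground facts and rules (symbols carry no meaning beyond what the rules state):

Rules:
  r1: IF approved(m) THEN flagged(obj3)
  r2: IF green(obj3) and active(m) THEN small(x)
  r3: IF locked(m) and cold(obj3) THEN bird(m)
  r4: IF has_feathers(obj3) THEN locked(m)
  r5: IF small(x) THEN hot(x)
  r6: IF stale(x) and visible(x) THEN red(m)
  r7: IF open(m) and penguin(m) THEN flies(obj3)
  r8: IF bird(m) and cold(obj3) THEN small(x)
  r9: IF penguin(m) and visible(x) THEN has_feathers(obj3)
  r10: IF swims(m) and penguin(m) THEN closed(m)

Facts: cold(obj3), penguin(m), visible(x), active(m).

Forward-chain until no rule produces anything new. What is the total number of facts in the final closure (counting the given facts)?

[1] r9 [IF penguin(m) and visible(x) THEN has_feathers(obj3)]. ⇒ new: has_feathers(obj3).
[2] r4 [IF has_feathers(obj3) THEN locked(m)]. ⇒ new: locked(m).
[3] r3 [IF locked(m) and cold(obj3) THEN bird(m)]. ⇒ new: bird(m).
[4] r8 [IF bird(m) and cold(obj3) THEN small(x)]. ⇒ new: small(x).
[5] r5 [IF small(x) THEN hot(x)]. ⇒ new: hot(x).
Closure: {active(m), bird(m), cold(obj3), has_feathers(obj3), hot(x), locked(m), penguin(m), small(x), visible(x)} — 9 facts.

9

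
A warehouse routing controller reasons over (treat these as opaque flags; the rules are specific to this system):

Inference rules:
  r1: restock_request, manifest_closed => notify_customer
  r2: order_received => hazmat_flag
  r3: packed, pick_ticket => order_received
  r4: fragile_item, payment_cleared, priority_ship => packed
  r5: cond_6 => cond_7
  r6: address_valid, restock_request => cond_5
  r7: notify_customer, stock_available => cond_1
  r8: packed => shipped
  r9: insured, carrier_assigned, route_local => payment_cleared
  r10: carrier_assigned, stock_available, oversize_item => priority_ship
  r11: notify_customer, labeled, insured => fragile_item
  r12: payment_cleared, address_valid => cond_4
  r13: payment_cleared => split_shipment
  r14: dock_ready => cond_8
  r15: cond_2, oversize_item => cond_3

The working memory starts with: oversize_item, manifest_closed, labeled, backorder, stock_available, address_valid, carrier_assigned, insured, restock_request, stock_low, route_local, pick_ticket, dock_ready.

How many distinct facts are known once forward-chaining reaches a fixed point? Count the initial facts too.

Round 1 fires r1, r6, r9, r10, r14, giving notify_customer, cond_5, payment_cleared, priority_ship, cond_8.
Round 2 fires r7, r11, r12, r13, giving cond_1, fragile_item, cond_4, split_shipment.
Round 3 fires r4, giving packed.
Round 4 fires r3, r8, giving order_received, shipped.
Round 5 fires r2, giving hazmat_flag.
Closure: {address_valid, backorder, carrier_assigned, cond_1, cond_4, cond_5, cond_8, dock_ready, fragile_item, hazmat_flag, insured, labeled, manifest_closed, notify_customer, order_received, oversize_item, packed, payment_cleared, pick_ticket, priority_ship, restock_request, route_local, shipped, split_shipment, stock_available, stock_low} — 26 facts.

26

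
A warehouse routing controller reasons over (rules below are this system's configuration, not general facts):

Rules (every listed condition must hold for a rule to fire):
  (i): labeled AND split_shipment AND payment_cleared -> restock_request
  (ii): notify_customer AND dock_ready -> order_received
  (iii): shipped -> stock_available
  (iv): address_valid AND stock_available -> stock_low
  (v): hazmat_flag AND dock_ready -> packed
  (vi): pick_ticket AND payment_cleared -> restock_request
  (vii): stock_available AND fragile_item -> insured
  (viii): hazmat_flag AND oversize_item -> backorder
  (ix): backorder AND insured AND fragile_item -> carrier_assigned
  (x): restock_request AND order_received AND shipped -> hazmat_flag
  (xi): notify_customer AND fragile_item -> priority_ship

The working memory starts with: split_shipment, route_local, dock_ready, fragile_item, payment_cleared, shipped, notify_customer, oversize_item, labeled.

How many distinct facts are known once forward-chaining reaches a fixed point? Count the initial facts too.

Round 1 — (i), (ii), (iii), (xi), derive restock_request, order_received, stock_available, priority_ship.
Round 2 — (vii), (x), derive insured, hazmat_flag.
Round 3 — (v), (viii), derive packed, backorder.
Round 4 — (ix), derive carrier_assigned.
Closure: {backorder, carrier_assigned, dock_ready, fragile_item, hazmat_flag, insured, labeled, notify_customer, order_received, oversize_item, packed, payment_cleared, priority_ship, restock_request, route_local, shipped, split_shipment, stock_available} — 18 facts.

18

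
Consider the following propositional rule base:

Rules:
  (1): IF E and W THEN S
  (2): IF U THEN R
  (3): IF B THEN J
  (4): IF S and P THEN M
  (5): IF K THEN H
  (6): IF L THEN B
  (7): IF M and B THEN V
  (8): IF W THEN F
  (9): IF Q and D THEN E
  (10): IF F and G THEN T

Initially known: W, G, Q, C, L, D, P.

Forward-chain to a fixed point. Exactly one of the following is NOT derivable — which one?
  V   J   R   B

Round 1 — (6), (8), (9), derive B, F, E.
Round 2 — (1), (3), (10), derive S, J, T.
Round 3 — (4), derive M.
Round 4 — (7), derive V.
Derived: B (round 1), V (round 4), J (round 2). R never appears in any round.

R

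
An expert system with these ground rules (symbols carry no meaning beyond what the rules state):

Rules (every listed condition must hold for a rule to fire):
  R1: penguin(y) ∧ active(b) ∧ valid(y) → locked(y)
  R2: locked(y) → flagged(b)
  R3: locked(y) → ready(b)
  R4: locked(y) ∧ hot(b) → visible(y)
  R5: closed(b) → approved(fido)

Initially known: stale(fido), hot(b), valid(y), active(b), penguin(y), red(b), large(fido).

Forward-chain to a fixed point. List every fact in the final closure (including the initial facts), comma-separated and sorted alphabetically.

Round 1: R1 [penguin(y) ∧ active(b) ∧ valid(y) → locked(y)]. New: locked(y).
Round 2: R2 [locked(y) → flagged(b)]; R3 [locked(y) → ready(b)]; R4 [locked(y) ∧ hot(b) → visible(y)]. New: flagged(b), ready(b), visible(y).

active(b), flagged(b), hot(b), large(fido), locked(y), penguin(y), ready(b), red(b), stale(fido), valid(y), visible(y)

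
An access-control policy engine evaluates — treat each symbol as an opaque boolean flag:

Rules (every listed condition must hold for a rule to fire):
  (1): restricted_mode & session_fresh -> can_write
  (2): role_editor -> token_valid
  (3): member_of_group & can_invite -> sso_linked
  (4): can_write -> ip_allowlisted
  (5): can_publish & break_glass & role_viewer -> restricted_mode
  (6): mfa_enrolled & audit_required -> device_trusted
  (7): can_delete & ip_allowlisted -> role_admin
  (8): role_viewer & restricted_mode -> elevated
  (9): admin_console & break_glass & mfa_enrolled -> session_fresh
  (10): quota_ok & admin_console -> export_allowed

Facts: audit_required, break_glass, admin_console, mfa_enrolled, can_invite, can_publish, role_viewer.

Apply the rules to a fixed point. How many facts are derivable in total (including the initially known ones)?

13

Round 1: (5) [can_publish & break_glass & role_viewer -> restricted_mode]; (6) [mfa_enrolled & audit_required -> device_trusted]; (9) [admin_console & break_glass & mfa_enrolled -> session_fresh]. New: restricted_mode, device_trusted, session_fresh.
Round 2: (1) [restricted_mode & session_fresh -> can_write]; (8) [role_viewer & restricted_mode -> elevated]. New: can_write, elevated.
Round 3: (4) [can_write -> ip_allowlisted]. New: ip_allowlisted.
Closure: {admin_console, audit_required, break_glass, can_invite, can_publish, can_write, device_trusted, elevated, ip_allowlisted, mfa_enrolled, restricted_mode, role_viewer, session_fresh} — 13 facts.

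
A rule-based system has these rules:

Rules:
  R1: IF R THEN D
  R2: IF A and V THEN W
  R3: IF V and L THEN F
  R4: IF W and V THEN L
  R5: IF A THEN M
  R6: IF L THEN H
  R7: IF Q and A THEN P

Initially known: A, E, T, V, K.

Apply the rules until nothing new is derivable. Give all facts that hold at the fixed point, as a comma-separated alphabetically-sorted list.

Round 1 fires R2, R5, giving W, M.
Round 2 fires R4, giving L.
Round 3 fires R3, R6, giving F, H.

A, E, F, H, K, L, M, T, V, W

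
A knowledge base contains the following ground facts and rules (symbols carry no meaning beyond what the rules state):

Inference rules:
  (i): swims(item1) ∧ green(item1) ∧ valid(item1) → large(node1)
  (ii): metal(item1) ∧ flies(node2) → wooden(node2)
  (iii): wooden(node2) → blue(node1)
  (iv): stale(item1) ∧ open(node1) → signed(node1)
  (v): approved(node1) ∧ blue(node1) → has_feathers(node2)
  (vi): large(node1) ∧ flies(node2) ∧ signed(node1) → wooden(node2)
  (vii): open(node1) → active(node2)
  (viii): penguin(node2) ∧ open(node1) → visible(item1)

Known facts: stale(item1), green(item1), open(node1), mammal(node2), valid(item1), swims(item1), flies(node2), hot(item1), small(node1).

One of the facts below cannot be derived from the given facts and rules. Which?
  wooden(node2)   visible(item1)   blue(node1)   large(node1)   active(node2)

Round 1 fires (i), (iv), (vii), giving large(node1), signed(node1), active(node2).
Round 2 fires (vi), giving wooden(node2).
Round 3 fires (iii), giving blue(node1).
Derived: active(node2) (round 1), blue(node1) (round 3), wooden(node2) (round 2), large(node1) (round 1). visible(item1) never appears in any round.

visible(item1)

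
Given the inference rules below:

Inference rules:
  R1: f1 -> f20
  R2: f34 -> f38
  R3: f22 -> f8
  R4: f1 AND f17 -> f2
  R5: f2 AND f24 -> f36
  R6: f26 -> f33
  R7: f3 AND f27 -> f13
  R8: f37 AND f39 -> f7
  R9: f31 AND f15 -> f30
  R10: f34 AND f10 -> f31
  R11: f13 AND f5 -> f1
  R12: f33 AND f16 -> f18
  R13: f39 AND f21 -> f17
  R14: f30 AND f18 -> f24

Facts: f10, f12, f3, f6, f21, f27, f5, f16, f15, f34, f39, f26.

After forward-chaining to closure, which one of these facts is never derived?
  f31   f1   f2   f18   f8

f8

Round 1 — R2, R6, R7, R10, R13, derive f38, f33, f13, f31, f17.
Round 2 — R9, R11, R12, derive f30, f1, f18.
Round 3 — R1, R4, R14, derive f20, f2, f24.
Round 4 — R5, derive f36.
Derived: f31 (round 1), f2 (round 3), f18 (round 2), f1 (round 2). f8 never appears in any round.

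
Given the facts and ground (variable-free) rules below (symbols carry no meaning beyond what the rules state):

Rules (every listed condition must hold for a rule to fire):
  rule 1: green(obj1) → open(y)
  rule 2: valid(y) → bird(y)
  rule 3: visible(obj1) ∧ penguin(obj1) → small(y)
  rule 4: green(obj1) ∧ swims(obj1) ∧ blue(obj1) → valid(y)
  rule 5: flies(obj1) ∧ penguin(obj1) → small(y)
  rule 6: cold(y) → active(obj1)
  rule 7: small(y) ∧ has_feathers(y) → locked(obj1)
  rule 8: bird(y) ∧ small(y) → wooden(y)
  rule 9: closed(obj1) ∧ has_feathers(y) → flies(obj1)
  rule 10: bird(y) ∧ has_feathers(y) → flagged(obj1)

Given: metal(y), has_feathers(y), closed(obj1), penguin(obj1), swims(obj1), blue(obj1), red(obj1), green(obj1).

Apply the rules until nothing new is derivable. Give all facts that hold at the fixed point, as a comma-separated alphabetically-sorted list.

Round 1 — rule 1, rule 4, rule 9, derive open(y), valid(y), flies(obj1).
Round 2 — rule 2, rule 5, derive bird(y), small(y).
Round 3 — rule 7, rule 8, rule 10, derive locked(obj1), wooden(y), flagged(obj1).

bird(y), blue(obj1), closed(obj1), flagged(obj1), flies(obj1), green(obj1), has_feathers(y), locked(obj1), metal(y), open(y), penguin(obj1), red(obj1), small(y), swims(obj1), valid(y), wooden(y)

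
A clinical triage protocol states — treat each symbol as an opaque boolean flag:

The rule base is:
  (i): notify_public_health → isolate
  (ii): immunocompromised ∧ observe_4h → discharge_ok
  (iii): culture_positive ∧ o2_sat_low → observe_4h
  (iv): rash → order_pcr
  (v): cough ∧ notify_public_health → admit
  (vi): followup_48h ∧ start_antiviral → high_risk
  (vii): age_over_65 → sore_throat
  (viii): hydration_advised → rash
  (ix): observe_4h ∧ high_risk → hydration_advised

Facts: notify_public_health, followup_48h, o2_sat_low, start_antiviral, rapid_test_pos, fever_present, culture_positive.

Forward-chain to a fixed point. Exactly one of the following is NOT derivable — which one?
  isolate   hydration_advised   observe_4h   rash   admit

admit

Round 1: (i) [notify_public_health → isolate]; (iii) [culture_positive ∧ o2_sat_low → observe_4h]; (vi) [followup_48h ∧ start_antiviral → high_risk]. New: isolate, observe_4h, high_risk.
Round 2: (ix) [observe_4h ∧ high_risk → hydration_advised]. New: hydration_advised.
Round 3: (viii) [hydration_advised → rash]. New: rash.
Round 4: (iv) [rash → order_pcr]. New: order_pcr.
Derived: isolate (round 1), observe_4h (round 1), rash (round 3), hydration_advised (round 2). admit never appears in any round.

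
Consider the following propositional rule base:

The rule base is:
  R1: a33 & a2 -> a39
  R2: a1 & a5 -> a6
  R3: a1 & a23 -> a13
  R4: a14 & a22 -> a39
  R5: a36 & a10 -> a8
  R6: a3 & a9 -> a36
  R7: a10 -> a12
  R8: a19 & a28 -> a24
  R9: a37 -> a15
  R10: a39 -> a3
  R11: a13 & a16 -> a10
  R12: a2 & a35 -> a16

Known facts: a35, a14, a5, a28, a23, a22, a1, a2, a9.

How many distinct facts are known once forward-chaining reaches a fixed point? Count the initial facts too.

18

Round 1 fires R2, R3, R4, R12, giving a6, a13, a39, a16.
Round 2 fires R10, R11, giving a3, a10.
Round 3 fires R6, R7, giving a36, a12.
Round 4 fires R5, giving a8.
Closure: {a1, a10, a12, a13, a14, a16, a2, a22, a23, a28, a3, a35, a36, a39, a5, a6, a8, a9} — 18 facts.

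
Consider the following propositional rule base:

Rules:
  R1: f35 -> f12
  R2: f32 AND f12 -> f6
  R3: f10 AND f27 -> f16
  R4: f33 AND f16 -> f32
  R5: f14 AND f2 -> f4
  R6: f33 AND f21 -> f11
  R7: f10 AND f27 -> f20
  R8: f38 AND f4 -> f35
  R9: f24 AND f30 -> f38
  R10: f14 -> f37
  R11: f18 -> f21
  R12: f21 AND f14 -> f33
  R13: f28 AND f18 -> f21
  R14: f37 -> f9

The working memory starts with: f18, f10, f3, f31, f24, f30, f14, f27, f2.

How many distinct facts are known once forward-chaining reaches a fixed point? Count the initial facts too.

22

Round 1 — R3, R5, R7, R9, R10, R11, derive f16, f4, f20, f38, f37, f21.
Round 2 — R8, R12, R14, derive f35, f33, f9.
Round 3 — R1, R4, R6, derive f12, f32, f11.
Round 4 — R2, derive f6.
Closure: {f10, f11, f12, f14, f16, f18, f2, f20, f21, f24, f27, f3, f30, f31, f32, f33, f35, f37, f38, f4, f6, f9} — 22 facts.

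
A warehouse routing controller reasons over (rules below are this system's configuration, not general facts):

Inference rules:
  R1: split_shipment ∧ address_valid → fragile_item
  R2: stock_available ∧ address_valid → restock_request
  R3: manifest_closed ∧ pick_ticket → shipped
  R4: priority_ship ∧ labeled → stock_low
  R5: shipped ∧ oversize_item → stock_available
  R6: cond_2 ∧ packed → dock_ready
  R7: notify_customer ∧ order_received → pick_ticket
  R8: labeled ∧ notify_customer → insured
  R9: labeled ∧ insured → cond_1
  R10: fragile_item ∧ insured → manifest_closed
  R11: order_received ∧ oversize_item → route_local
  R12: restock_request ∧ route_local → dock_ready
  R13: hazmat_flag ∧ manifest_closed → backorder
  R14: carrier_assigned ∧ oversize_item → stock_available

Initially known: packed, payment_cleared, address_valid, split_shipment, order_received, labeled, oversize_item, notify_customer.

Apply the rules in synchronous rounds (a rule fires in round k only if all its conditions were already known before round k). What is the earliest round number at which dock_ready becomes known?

Round 1 fires R1, R7, R8, R11, giving fragile_item, pick_ticket, insured, route_local.
Round 2 fires R9, R10, giving cond_1, manifest_closed.
Round 3 fires R3, giving shipped.
Round 4 fires R5, giving stock_available.
Round 5 fires R2, giving restock_request.
Round 6 fires R12, giving dock_ready.
dock_ready first appears in round 6.

6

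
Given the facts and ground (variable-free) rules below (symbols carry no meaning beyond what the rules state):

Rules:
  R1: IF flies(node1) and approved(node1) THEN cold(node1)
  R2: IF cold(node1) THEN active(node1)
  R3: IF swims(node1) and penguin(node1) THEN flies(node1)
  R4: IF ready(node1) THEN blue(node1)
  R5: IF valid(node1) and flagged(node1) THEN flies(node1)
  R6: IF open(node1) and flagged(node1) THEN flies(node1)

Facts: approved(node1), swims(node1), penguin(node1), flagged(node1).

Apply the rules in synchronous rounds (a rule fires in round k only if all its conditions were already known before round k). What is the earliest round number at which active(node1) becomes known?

3

[1] R3 [IF swims(node1) and penguin(node1) THEN flies(node1)]. ⇒ new: flies(node1).
[2] R1 [IF flies(node1) and approved(node1) THEN cold(node1)]. ⇒ new: cold(node1).
[3] R2 [IF cold(node1) THEN active(node1)]. ⇒ new: active(node1).
active(node1) first appears in round 3.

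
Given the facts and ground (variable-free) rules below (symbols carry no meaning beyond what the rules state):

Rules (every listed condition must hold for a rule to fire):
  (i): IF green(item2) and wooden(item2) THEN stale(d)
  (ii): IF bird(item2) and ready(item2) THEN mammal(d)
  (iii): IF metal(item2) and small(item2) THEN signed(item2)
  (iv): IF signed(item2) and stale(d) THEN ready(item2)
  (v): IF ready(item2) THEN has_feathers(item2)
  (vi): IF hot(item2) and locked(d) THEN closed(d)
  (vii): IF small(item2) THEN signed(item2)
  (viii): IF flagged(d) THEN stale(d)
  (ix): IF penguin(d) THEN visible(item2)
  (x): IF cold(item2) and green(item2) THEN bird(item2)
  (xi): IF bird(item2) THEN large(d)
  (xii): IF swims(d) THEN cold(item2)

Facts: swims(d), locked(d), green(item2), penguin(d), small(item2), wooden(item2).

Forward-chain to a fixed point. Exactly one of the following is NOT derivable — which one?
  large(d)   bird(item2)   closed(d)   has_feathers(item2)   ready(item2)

Round 1: (i) [IF green(item2) and wooden(item2) THEN stale(d)]; (vii) [IF small(item2) THEN signed(item2)]; (ix) [IF penguin(d) THEN visible(item2)]; (xii) [IF swims(d) THEN cold(item2)]. New: stale(d), signed(item2), visible(item2), cold(item2).
Round 2: (iv) [IF signed(item2) and stale(d) THEN ready(item2)]; (x) [IF cold(item2) and green(item2) THEN bird(item2)]. New: ready(item2), bird(item2).
Round 3: (ii) [IF bird(item2) and ready(item2) THEN mammal(d)]; (v) [IF ready(item2) THEN has_feathers(item2)]; (xi) [IF bird(item2) THEN large(d)]. New: mammal(d), has_feathers(item2), large(d).
Derived: bird(item2) (round 2), large(d) (round 3), ready(item2) (round 2), has_feathers(item2) (round 3). closed(d) never appears in any round.

closed(d)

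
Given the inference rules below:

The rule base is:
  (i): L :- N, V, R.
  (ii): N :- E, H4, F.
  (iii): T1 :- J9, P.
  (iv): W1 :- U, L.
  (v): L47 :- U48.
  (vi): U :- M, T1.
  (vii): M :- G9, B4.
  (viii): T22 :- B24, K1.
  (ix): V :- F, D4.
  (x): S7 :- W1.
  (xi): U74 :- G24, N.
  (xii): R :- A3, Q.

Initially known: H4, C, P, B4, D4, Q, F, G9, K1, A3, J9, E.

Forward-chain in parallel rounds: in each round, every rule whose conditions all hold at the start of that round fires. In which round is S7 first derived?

Round 1 — (ii), (iii), (vii), (ix), (xii), derive N, T1, M, V, R.
Round 2 — (i), (vi), derive L, U.
Round 3 — (iv), derive W1.
Round 4 — (x), derive S7.
S7 first appears in round 4.

4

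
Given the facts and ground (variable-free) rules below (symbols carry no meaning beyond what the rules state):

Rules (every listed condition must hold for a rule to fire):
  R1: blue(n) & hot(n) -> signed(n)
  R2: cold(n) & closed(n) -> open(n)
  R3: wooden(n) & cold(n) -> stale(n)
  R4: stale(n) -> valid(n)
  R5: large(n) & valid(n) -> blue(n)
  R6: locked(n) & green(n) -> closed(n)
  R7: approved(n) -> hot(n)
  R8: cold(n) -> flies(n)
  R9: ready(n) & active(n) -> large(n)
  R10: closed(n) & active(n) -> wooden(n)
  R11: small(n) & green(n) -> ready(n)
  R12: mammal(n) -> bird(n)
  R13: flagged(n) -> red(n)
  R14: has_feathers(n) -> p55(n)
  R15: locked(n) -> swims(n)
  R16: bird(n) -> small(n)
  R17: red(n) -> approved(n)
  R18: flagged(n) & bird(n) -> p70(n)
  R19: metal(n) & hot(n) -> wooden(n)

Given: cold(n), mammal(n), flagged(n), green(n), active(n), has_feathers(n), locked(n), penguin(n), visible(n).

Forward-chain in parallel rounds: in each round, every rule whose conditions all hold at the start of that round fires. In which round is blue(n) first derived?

5

Round 1: R6 [locked(n) & green(n) -> closed(n)]; R8 [cold(n) -> flies(n)]; R12 [mammal(n) -> bird(n)]; R13 [flagged(n) -> red(n)]; R14 [has_feathers(n) -> p55(n)]; R15 [locked(n) -> swims(n)]. Adds closed(n), flies(n), bird(n), red(n), p55(n), swims(n).
Round 2: R2 [cold(n) & closed(n) -> open(n)]; R10 [closed(n) & active(n) -> wooden(n)]; R16 [bird(n) -> small(n)]; R17 [red(n) -> approved(n)]; R18 [flagged(n) & bird(n) -> p70(n)]. Adds open(n), wooden(n), small(n), approved(n), p70(n).
Round 3: R3 [wooden(n) & cold(n) -> stale(n)]; R7 [approved(n) -> hot(n)]; R11 [small(n) & green(n) -> ready(n)]. Adds stale(n), hot(n), ready(n).
Round 4: R4 [stale(n) -> valid(n)]; R9 [ready(n) & active(n) -> large(n)]. Adds valid(n), large(n).
Round 5: R5 [large(n) & valid(n) -> blue(n)]. Adds blue(n).
blue(n) first appears in round 5.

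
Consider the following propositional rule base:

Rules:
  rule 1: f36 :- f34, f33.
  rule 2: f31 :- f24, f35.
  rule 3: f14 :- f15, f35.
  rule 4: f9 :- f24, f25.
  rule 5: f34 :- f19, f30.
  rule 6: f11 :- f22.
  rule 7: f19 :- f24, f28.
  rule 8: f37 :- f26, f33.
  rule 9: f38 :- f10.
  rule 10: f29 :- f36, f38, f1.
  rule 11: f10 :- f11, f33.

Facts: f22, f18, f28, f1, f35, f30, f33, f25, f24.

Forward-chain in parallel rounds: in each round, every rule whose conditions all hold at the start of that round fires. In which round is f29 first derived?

4

Round 1 — rule 2, rule 4, rule 6, rule 7, derive f31, f9, f11, f19.
Round 2 — rule 5, rule 11, derive f34, f10.
Round 3 — rule 1, rule 9, derive f36, f38.
Round 4 — rule 10, derive f29.
f29 first appears in round 4.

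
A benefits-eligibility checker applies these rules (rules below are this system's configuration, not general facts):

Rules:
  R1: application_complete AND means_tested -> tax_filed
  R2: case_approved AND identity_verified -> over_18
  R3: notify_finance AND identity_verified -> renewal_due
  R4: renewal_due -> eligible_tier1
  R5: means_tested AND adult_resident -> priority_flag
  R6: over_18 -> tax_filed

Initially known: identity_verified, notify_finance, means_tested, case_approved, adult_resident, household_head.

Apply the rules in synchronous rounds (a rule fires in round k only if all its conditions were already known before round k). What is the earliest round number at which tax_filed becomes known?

2

Round 1: R2 [case_approved AND identity_verified -> over_18]; R3 [notify_finance AND identity_verified -> renewal_due]; R5 [means_tested AND adult_resident -> priority_flag]. New: over_18, renewal_due, priority_flag.
Round 2: R4 [renewal_due -> eligible_tier1]; R6 [over_18 -> tax_filed]. New: eligible_tier1, tax_filed.
tax_filed first appears in round 2.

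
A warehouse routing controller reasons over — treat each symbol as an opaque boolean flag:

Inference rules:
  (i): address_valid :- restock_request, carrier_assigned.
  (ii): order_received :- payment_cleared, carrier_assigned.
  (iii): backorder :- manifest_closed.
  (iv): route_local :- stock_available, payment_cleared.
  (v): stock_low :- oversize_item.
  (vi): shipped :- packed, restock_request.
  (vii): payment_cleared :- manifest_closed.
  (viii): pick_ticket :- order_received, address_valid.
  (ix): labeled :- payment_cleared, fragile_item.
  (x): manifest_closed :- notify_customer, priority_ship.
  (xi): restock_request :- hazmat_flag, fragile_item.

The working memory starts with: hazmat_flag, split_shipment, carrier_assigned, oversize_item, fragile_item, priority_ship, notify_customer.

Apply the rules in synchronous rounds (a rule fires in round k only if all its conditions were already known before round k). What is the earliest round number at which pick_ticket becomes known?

Round 1 — (v), (x), (xi), derive stock_low, manifest_closed, restock_request.
Round 2 — (i), (iii), (vii), derive address_valid, backorder, payment_cleared.
Round 3 — (ii), (ix), derive order_received, labeled.
Round 4 — (viii), derive pick_ticket.
pick_ticket first appears in round 4.

4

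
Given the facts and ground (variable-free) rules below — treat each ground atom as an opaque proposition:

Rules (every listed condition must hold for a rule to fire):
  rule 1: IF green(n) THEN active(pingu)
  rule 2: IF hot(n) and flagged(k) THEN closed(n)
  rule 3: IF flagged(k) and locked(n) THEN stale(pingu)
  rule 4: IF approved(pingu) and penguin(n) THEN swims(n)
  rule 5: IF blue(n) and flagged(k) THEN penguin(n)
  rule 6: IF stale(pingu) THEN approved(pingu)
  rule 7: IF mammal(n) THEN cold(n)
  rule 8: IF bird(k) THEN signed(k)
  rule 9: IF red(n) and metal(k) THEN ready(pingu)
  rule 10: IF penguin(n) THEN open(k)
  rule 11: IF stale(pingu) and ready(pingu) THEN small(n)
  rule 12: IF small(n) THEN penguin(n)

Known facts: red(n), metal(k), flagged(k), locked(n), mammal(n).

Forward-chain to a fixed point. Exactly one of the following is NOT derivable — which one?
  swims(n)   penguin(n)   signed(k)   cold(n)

signed(k)

Round 1 — rule 3, rule 7, rule 9, derive stale(pingu), cold(n), ready(pingu).
Round 2 — rule 6, rule 11, derive approved(pingu), small(n).
Round 3 — rule 12, derive penguin(n).
Round 4 — rule 4, rule 10, derive swims(n), open(k).
Derived: cold(n) (round 1), penguin(n) (round 3), swims(n) (round 4). signed(k) never appears in any round.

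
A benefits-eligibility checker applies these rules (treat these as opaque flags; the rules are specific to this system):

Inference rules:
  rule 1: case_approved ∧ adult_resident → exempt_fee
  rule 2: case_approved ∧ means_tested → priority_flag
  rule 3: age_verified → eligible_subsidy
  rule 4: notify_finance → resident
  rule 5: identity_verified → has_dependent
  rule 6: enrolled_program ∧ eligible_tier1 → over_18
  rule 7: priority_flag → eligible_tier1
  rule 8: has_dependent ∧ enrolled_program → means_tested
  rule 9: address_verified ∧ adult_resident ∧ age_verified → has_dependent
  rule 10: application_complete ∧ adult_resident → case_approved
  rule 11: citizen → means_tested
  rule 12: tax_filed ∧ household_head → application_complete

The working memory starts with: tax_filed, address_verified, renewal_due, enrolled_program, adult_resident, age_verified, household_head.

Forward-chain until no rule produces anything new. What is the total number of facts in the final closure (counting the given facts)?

16

Round 1 — rule 3, rule 9, rule 12, derive eligible_subsidy, has_dependent, application_complete.
Round 2 — rule 8, rule 10, derive means_tested, case_approved.
Round 3 — rule 1, rule 2, derive exempt_fee, priority_flag.
Round 4 — rule 7, derive eligible_tier1.
Round 5 — rule 6, derive over_18.
Closure: {address_verified, adult_resident, age_verified, application_complete, case_approved, eligible_subsidy, eligible_tier1, enrolled_program, exempt_fee, has_dependent, household_head, means_tested, over_18, priority_flag, renewal_due, tax_filed} — 16 facts.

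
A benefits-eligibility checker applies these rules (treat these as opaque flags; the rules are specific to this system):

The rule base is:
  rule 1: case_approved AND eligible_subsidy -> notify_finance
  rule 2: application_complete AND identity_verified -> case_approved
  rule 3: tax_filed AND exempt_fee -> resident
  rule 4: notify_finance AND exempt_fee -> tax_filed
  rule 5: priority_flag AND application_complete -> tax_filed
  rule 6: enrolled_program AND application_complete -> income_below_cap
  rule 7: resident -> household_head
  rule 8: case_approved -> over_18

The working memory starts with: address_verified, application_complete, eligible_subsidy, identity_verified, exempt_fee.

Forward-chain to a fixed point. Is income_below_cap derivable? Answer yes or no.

no

Round 1 fires rule 2, giving case_approved.
Round 2 fires rule 1, rule 8, giving notify_finance, over_18.
Round 3 fires rule 4, giving tax_filed.
Round 4 fires rule 3, giving resident.
Round 5 fires rule 7, giving household_head.
Fixed point reached. income_below_cap is concluded only by rule 6; rule 6 needs enrolled_program (never derived).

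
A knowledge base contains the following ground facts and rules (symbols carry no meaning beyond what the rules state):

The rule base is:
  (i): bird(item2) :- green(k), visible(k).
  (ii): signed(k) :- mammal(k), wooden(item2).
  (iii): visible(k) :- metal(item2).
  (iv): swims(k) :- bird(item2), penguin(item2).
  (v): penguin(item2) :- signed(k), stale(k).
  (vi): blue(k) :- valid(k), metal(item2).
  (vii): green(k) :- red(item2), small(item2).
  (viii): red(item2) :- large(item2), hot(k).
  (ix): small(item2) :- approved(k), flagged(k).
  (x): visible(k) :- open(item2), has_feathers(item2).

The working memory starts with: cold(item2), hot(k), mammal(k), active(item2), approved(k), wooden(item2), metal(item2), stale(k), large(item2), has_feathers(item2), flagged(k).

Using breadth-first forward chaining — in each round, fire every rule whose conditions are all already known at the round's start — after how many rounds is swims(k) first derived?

4

Round 1 — (ii), (iii), (viii), (ix), derive signed(k), visible(k), red(item2), small(item2).
Round 2 — (v), (vii), derive penguin(item2), green(k).
Round 3 — (i), derive bird(item2).
Round 4 — (iv), derive swims(k).
swims(k) first appears in round 4.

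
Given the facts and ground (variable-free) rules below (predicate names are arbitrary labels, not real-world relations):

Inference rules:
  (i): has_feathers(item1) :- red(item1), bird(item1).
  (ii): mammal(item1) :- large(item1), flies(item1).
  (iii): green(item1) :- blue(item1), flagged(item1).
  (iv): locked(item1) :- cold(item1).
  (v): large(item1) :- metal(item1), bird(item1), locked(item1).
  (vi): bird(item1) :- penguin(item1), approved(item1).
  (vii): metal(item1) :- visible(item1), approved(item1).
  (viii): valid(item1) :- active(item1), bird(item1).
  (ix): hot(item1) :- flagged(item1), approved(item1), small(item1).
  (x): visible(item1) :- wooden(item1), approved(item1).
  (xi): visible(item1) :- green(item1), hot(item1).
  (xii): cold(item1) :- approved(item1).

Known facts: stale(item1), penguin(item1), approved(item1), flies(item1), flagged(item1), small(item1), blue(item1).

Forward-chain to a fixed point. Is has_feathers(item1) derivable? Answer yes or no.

no

[1] (iii) [green(item1) :- blue(item1), flagged(item1).]; (vi) [bird(item1) :- penguin(item1), approved(item1).]; (ix) [hot(item1) :- flagged(item1), approved(item1), small(item1).]; (xii) [cold(item1) :- approved(item1).]. ⇒ new: green(item1), bird(item1), hot(item1), cold(item1).
[2] (iv) [locked(item1) :- cold(item1).]; (xi) [visible(item1) :- green(item1), hot(item1).]. ⇒ new: locked(item1), visible(item1).
[3] (vii) [metal(item1) :- visible(item1), approved(item1).]. ⇒ new: metal(item1).
[4] (v) [large(item1) :- metal(item1), bird(item1), locked(item1).]. ⇒ new: large(item1).
[5] (ii) [mammal(item1) :- large(item1), flies(item1).]. ⇒ new: mammal(item1).
Fixed point reached. has_feathers(item1) is concluded only by (i); (i) needs red(item1) (never derived).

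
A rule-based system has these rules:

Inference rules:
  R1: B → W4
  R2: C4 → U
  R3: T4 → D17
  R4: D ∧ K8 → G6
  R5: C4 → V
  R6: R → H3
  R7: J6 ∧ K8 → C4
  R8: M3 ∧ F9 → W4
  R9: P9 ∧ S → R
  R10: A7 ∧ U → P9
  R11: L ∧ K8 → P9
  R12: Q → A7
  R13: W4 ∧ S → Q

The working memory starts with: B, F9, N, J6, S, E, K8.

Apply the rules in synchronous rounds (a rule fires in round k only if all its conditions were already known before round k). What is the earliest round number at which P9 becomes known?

4

Round 1: R1 [B → W4]; R7 [J6 ∧ K8 → C4]. Adds W4, C4.
Round 2: R2 [C4 → U]; R5 [C4 → V]; R13 [W4 ∧ S → Q]. Adds U, V, Q.
Round 3: R12 [Q → A7]. Adds A7.
Round 4: R10 [A7 ∧ U → P9]. Adds P9.
P9 first appears in round 4.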